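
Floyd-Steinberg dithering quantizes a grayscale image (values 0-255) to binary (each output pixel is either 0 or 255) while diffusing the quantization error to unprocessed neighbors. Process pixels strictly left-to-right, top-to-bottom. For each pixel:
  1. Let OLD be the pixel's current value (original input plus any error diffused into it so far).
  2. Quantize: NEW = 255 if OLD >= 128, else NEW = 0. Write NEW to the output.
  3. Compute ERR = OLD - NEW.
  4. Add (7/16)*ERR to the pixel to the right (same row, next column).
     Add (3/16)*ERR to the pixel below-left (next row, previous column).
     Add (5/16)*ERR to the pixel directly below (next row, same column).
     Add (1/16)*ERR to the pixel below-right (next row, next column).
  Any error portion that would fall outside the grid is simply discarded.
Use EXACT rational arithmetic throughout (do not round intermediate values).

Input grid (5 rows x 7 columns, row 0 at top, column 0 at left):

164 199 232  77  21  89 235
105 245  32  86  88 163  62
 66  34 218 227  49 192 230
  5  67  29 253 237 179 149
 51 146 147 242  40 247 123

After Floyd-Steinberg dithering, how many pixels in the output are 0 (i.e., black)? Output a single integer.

(0,0): OLD=164 → NEW=255, ERR=-91
(0,1): OLD=2547/16 → NEW=255, ERR=-1533/16
(0,2): OLD=48661/256 → NEW=255, ERR=-16619/256
(0,3): OLD=199059/4096 → NEW=0, ERR=199059/4096
(0,4): OLD=2769669/65536 → NEW=0, ERR=2769669/65536
(0,5): OLD=112710947/1048576 → NEW=0, ERR=112710947/1048576
(0,6): OLD=4731622389/16777216 → NEW=255, ERR=453432309/16777216
(1,0): OLD=15001/256 → NEW=0, ERR=15001/256
(1,1): OLD=456367/2048 → NEW=255, ERR=-65873/2048
(1,2): OLD=50139/65536 → NEW=0, ERR=50139/65536
(1,3): OLD=27626943/262144 → NEW=0, ERR=27626943/262144
(1,4): OLD=2860614877/16777216 → NEW=255, ERR=-1417575203/16777216
(1,5): OLD=22459080429/134217728 → NEW=255, ERR=-11766440211/134217728
(1,6): OLD=83343198275/2147483648 → NEW=0, ERR=83343198275/2147483648
(2,0): OLD=2565109/32768 → NEW=0, ERR=2565109/32768
(2,1): OLD=65014103/1048576 → NEW=0, ERR=65014103/1048576
(2,2): OLD=4414339269/16777216 → NEW=255, ERR=136149189/16777216
(2,3): OLD=33244312285/134217728 → NEW=255, ERR=-981208355/134217728
(2,4): OLD=10250453165/1073741824 → NEW=0, ERR=10250453165/1073741824
(2,5): OLD=5867840862927/34359738368 → NEW=255, ERR=-2893892420913/34359738368
(2,6): OLD=109841837415833/549755813888 → NEW=255, ERR=-30345895125607/549755813888
(3,0): OLD=689345829/16777216 → NEW=0, ERR=689345829/16777216
(3,1): OLD=14866753985/134217728 → NEW=0, ERR=14866753985/134217728
(3,2): OLD=88584225683/1073741824 → NEW=0, ERR=88584225683/1073741824
(3,3): OLD=1241703264181/4294967296 → NEW=255, ERR=146486603701/4294967296
(3,4): OLD=131202583603493/549755813888 → NEW=255, ERR=-8985148937947/549755813888
(3,5): OLD=597151880690111/4398046511104 → NEW=255, ERR=-524349979641409/4398046511104
(3,6): OLD=5230238990080929/70368744177664 → NEW=0, ERR=5230238990080929/70368744177664
(4,0): OLD=181695761163/2147483648 → NEW=0, ERR=181695761163/2147483648
(4,1): OLD=8097474068879/34359738368 → NEW=255, ERR=-664259214961/34359738368
(4,2): OLD=97659333755073/549755813888 → NEW=255, ERR=-42528398786367/549755813888
(4,3): OLD=971553411487131/4398046511104 → NEW=255, ERR=-149948448844389/4398046511104
(4,4): OLD=-8671494528223/35184372088832 → NEW=0, ERR=-8671494528223/35184372088832
(4,5): OLD=250568495601605857/1125899906842624 → NEW=255, ERR=-36535980643263263/1125899906842624
(4,6): OLD=2244204676581714807/18014398509481984 → NEW=0, ERR=2244204676581714807/18014398509481984
Output grid:
  Row 0: ###...#  (3 black, running=3)
  Row 1: .#..##.  (4 black, running=7)
  Row 2: ..##.##  (3 black, running=10)
  Row 3: ...###.  (4 black, running=14)
  Row 4: .###.#.  (3 black, running=17)

Answer: 17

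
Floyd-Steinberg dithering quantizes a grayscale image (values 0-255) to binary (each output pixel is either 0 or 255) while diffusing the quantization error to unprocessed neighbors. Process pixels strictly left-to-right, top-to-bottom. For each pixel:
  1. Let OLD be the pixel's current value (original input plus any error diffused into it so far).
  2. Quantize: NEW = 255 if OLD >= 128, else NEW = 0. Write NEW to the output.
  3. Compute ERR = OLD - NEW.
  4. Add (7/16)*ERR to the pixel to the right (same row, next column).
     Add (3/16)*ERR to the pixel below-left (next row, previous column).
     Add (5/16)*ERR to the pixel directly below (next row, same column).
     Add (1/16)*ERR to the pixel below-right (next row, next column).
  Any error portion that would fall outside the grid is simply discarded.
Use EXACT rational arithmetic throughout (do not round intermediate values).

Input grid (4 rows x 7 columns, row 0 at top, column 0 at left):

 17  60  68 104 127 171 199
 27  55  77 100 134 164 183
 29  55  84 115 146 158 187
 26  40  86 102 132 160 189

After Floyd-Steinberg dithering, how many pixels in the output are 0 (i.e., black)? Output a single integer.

(0,0): OLD=17 → NEW=0, ERR=17
(0,1): OLD=1079/16 → NEW=0, ERR=1079/16
(0,2): OLD=24961/256 → NEW=0, ERR=24961/256
(0,3): OLD=600711/4096 → NEW=255, ERR=-443769/4096
(0,4): OLD=5216689/65536 → NEW=0, ERR=5216689/65536
(0,5): OLD=215823319/1048576 → NEW=255, ERR=-51563561/1048576
(0,6): OLD=2977721057/16777216 → NEW=255, ERR=-1300469023/16777216
(1,0): OLD=11509/256 → NEW=0, ERR=11509/256
(1,1): OLD=235699/2048 → NEW=0, ERR=235699/2048
(1,2): OLD=9287855/65536 → NEW=255, ERR=-7423825/65536
(1,3): OLD=9857347/262144 → NEW=0, ERR=9857347/262144
(1,4): OLD=2673192233/16777216 → NEW=255, ERR=-1604997847/16777216
(1,5): OLD=13048705145/134217728 → NEW=0, ERR=13048705145/134217728
(1,6): OLD=425711546871/2147483648 → NEW=255, ERR=-121896783369/2147483648
(2,0): OLD=2117729/32768 → NEW=0, ERR=2117729/32768
(2,1): OLD=105706555/1048576 → NEW=0, ERR=105706555/1048576
(2,2): OLD=1794292081/16777216 → NEW=0, ERR=1794292081/16777216
(2,3): OLD=19934490153/134217728 → NEW=255, ERR=-14291030487/134217728
(2,4): OLD=96744281209/1073741824 → NEW=0, ERR=96744281209/1073741824
(2,5): OLD=7256024936147/34359738368 → NEW=255, ERR=-1505708347693/34359738368
(2,6): OLD=85853104610805/549755813888 → NEW=255, ERR=-54334627930635/549755813888
(3,0): OLD=1092163921/16777216 → NEW=0, ERR=1092163921/16777216
(3,1): OLD=16653121789/134217728 → NEW=0, ERR=16653121789/134217728
(3,2): OLD=171842238535/1073741824 → NEW=255, ERR=-101961926585/1073741824
(3,3): OLD=218009872001/4294967296 → NEW=0, ERR=218009872001/4294967296
(3,4): OLD=92079776410961/549755813888 → NEW=255, ERR=-48107956130479/549755813888
(3,5): OLD=418345855505795/4398046511104 → NEW=0, ERR=418345855505795/4398046511104
(3,6): OLD=13861997852388957/70368744177664 → NEW=255, ERR=-4082031912915363/70368744177664
Output grid:
  Row 0: ...#.##  (4 black, running=4)
  Row 1: ..#.#.#  (4 black, running=8)
  Row 2: ...#.##  (4 black, running=12)
  Row 3: ..#.#.#  (4 black, running=16)

Answer: 16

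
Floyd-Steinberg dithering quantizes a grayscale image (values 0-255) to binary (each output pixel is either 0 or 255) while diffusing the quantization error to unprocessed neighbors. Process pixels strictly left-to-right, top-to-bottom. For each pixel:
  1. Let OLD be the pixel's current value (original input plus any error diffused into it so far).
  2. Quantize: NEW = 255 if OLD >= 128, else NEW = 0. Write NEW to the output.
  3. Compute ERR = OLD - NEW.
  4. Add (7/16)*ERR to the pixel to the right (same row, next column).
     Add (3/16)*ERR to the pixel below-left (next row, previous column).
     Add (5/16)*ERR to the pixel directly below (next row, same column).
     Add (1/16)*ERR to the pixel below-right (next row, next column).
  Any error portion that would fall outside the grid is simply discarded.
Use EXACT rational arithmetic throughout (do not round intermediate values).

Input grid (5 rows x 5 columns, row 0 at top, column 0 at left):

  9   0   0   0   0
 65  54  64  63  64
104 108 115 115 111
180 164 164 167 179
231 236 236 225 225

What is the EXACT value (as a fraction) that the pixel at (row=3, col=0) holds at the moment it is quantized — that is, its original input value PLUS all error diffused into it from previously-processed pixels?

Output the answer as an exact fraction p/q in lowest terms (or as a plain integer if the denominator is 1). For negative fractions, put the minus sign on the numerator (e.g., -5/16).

(0,0): OLD=9 → NEW=0, ERR=9
(0,1): OLD=63/16 → NEW=0, ERR=63/16
(0,2): OLD=441/256 → NEW=0, ERR=441/256
(0,3): OLD=3087/4096 → NEW=0, ERR=3087/4096
(0,4): OLD=21609/65536 → NEW=0, ERR=21609/65536
(1,0): OLD=17549/256 → NEW=0, ERR=17549/256
(1,1): OLD=176347/2048 → NEW=0, ERR=176347/2048
(1,2): OLD=6723831/65536 → NEW=0, ERR=6723831/65536
(1,3): OLD=28387947/262144 → NEW=0, ERR=28387947/262144
(1,4): OLD=467780833/4194304 → NEW=0, ERR=467780833/4194304
(2,0): OLD=4638873/32768 → NEW=255, ERR=-3716967/32768
(2,1): OLD=114088227/1048576 → NEW=0, ERR=114088227/1048576
(2,2): OLD=3696848937/16777216 → NEW=255, ERR=-581341143/16777216
(2,3): OLD=43219503211/268435456 → NEW=255, ERR=-25231538069/268435456
(2,4): OLD=478879727661/4294967296 → NEW=0, ERR=478879727661/4294967296
(3,0): OLD=2767448841/16777216 → NEW=255, ERR=-1510741239/16777216
Target (3,0): original=180, with diffused error = 2767448841/16777216

Answer: 2767448841/16777216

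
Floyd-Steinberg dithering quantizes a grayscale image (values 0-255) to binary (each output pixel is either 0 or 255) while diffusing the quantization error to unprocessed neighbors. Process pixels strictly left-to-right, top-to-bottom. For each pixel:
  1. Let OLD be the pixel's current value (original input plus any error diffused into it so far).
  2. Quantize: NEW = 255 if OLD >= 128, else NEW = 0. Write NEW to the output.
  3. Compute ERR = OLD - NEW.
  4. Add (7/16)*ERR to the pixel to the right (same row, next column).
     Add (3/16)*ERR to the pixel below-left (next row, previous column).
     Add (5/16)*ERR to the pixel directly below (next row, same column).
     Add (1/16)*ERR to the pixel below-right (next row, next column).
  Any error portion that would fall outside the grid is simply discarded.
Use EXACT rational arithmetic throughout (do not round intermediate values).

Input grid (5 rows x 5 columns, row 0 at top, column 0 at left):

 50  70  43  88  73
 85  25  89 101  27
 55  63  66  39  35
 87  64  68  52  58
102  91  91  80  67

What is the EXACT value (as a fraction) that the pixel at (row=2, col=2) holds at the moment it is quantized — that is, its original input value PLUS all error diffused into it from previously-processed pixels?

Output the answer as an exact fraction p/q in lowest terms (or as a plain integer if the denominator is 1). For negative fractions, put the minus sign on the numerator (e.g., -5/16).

Answer: -93909751/8388608

Derivation:
(0,0): OLD=50 → NEW=0, ERR=50
(0,1): OLD=735/8 → NEW=0, ERR=735/8
(0,2): OLD=10649/128 → NEW=0, ERR=10649/128
(0,3): OLD=254767/2048 → NEW=0, ERR=254767/2048
(0,4): OLD=4175433/32768 → NEW=0, ERR=4175433/32768
(1,0): OLD=15085/128 → NEW=0, ERR=15085/128
(1,1): OLD=126971/1024 → NEW=0, ERR=126971/1024
(1,2): OLD=6498327/32768 → NEW=255, ERR=-1857513/32768
(1,3): OLD=18896075/131072 → NEW=255, ERR=-14527285/131072
(1,4): OLD=54745857/2097152 → NEW=0, ERR=54745857/2097152
(2,0): OLD=1885433/16384 → NEW=0, ERR=1885433/16384
(2,1): OLD=78030787/524288 → NEW=255, ERR=-55662653/524288
(2,2): OLD=-93909751/8388608 → NEW=0, ERR=-93909751/8388608
Target (2,2): original=66, with diffused error = -93909751/8388608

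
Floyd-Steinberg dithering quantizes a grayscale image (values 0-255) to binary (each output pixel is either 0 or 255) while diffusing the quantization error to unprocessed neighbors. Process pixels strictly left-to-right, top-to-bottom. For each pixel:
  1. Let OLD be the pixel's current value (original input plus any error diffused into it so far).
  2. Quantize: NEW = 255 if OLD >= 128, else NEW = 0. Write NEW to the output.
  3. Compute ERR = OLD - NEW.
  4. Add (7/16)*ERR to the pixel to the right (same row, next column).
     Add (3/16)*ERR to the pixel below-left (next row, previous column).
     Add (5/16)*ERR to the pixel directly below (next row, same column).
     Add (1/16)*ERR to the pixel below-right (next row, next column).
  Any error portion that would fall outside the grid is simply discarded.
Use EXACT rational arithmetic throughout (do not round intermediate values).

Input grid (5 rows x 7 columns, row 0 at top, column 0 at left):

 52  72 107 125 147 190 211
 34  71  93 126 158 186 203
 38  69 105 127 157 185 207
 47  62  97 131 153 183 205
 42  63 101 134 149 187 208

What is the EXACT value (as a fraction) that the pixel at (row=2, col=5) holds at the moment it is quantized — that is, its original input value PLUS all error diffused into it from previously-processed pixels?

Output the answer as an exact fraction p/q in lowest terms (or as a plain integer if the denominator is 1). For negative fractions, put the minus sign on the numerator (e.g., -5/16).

(0,0): OLD=52 → NEW=0, ERR=52
(0,1): OLD=379/4 → NEW=0, ERR=379/4
(0,2): OLD=9501/64 → NEW=255, ERR=-6819/64
(0,3): OLD=80267/1024 → NEW=0, ERR=80267/1024
(0,4): OLD=2970317/16384 → NEW=255, ERR=-1207603/16384
(0,5): OLD=41354139/262144 → NEW=255, ERR=-25492581/262144
(0,6): OLD=706550077/4194304 → NEW=255, ERR=-362997443/4194304
(1,0): OLD=4353/64 → NEW=0, ERR=4353/64
(1,1): OLD=58183/512 → NEW=0, ERR=58183/512
(1,2): OLD=2130579/16384 → NEW=255, ERR=-2047341/16384
(1,3): OLD=4937911/65536 → NEW=0, ERR=4937911/65536
(1,4): OLD=648423909/4194304 → NEW=255, ERR=-421123611/4194304
(1,5): OLD=3048419125/33554432 → NEW=0, ERR=3048419125/33554432
(1,6): OLD=112540780923/536870912 → NEW=255, ERR=-24361301637/536870912
(2,0): OLD=659965/8192 → NEW=0, ERR=659965/8192
(2,1): OLD=31609071/262144 → NEW=0, ERR=31609071/262144
(2,2): OLD=586922765/4194304 → NEW=255, ERR=-482624755/4194304
(2,3): OLD=2468546917/33554432 → NEW=0, ERR=2468546917/33554432
(2,4): OLD=48198542485/268435456 → NEW=255, ERR=-20252498795/268435456
(2,5): OLD=1422488719271/8589934592 → NEW=255, ERR=-767944601689/8589934592
Target (2,5): original=185, with diffused error = 1422488719271/8589934592

Answer: 1422488719271/8589934592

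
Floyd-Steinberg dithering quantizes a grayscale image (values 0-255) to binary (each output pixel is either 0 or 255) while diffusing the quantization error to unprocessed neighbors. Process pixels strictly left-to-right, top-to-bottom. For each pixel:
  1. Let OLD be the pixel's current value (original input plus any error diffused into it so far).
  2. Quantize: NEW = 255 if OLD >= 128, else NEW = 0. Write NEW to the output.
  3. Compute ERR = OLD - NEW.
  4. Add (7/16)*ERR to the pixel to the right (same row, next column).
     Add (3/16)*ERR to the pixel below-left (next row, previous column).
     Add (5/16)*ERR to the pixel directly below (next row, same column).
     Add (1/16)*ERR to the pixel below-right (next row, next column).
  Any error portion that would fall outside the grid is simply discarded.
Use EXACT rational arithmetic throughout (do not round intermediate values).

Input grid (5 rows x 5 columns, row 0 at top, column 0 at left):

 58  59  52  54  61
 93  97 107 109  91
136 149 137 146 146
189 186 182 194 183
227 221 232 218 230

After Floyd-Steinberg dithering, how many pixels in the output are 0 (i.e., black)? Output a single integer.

(0,0): OLD=58 → NEW=0, ERR=58
(0,1): OLD=675/8 → NEW=0, ERR=675/8
(0,2): OLD=11381/128 → NEW=0, ERR=11381/128
(0,3): OLD=190259/2048 → NEW=0, ERR=190259/2048
(0,4): OLD=3330661/32768 → NEW=0, ERR=3330661/32768
(1,0): OLD=16249/128 → NEW=0, ERR=16249/128
(1,1): OLD=203983/1024 → NEW=255, ERR=-57137/1024
(1,2): OLD=4360315/32768 → NEW=255, ERR=-3995525/32768
(1,3): OLD=14326239/131072 → NEW=0, ERR=14326239/131072
(1,4): OLD=369914301/2097152 → NEW=255, ERR=-164859459/2097152
(2,0): OLD=2706773/16384 → NEW=255, ERR=-1471147/16384
(2,1): OLD=40554103/524288 → NEW=0, ERR=40554103/524288
(2,2): OLD=1256136741/8388608 → NEW=255, ERR=-882958299/8388608
(2,3): OLD=14998308767/134217728 → NEW=0, ERR=14998308767/134217728
(2,4): OLD=380435815833/2147483648 → NEW=255, ERR=-167172514407/2147483648
(3,0): OLD=1471725701/8388608 → NEW=255, ERR=-667369339/8388608
(3,1): OLD=10067569057/67108864 → NEW=255, ERR=-7045191263/67108864
(3,2): OLD=276949459003/2147483648 → NEW=255, ERR=-270658871237/2147483648
(3,3): OLD=655435872291/4294967296 → NEW=255, ERR=-439780788189/4294967296
(3,4): OLD=8305419461839/68719476736 → NEW=0, ERR=8305419461839/68719476736
(4,0): OLD=195909046699/1073741824 → NEW=255, ERR=-77895118421/1073741824
(4,1): OLD=4392916754859/34359738368 → NEW=0, ERR=4392916754859/34359738368
(4,2): OLD=122479179563877/549755813888 → NEW=255, ERR=-17708552977563/549755813888
(4,3): OLD=1642170099604907/8796093022208 → NEW=255, ERR=-600833621058133/8796093022208
(4,4): OLD=32578584375684397/140737488355328 → NEW=255, ERR=-3309475154924243/140737488355328
Output grid:
  Row 0: .....  (5 black, running=5)
  Row 1: .##.#  (2 black, running=7)
  Row 2: #.#.#  (2 black, running=9)
  Row 3: ####.  (1 black, running=10)
  Row 4: #.###  (1 black, running=11)

Answer: 11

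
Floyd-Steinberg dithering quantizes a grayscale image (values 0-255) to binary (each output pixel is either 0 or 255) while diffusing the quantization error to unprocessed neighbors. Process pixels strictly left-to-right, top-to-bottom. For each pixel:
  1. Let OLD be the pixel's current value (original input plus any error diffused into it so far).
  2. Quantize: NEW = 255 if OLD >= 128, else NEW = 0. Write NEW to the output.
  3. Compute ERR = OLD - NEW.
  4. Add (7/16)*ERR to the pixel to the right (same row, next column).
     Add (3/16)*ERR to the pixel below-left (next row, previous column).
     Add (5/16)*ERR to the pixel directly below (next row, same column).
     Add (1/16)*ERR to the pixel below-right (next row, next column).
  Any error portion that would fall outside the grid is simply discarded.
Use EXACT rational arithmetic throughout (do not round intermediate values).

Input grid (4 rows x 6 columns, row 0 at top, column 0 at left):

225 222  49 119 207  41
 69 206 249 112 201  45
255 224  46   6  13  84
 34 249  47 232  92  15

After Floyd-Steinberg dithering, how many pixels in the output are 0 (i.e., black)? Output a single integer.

Answer: 13

Derivation:
(0,0): OLD=225 → NEW=255, ERR=-30
(0,1): OLD=1671/8 → NEW=255, ERR=-369/8
(0,2): OLD=3689/128 → NEW=0, ERR=3689/128
(0,3): OLD=269535/2048 → NEW=255, ERR=-252705/2048
(0,4): OLD=5014041/32768 → NEW=255, ERR=-3341799/32768
(0,5): OLD=-1896785/524288 → NEW=0, ERR=-1896785/524288
(1,0): OLD=6525/128 → NEW=0, ERR=6525/128
(1,1): OLD=222635/1024 → NEW=255, ERR=-38485/1024
(1,2): OLD=7062983/32768 → NEW=255, ERR=-1292857/32768
(1,3): OLD=5093211/131072 → NEW=0, ERR=5093211/131072
(1,4): OLD=1490993361/8388608 → NEW=255, ERR=-648101679/8388608
(1,5): OLD=495842663/134217728 → NEW=0, ERR=495842663/134217728
(2,0): OLD=4323465/16384 → NEW=255, ERR=145545/16384
(2,1): OLD=111112371/524288 → NEW=255, ERR=-22581069/524288
(2,2): OLD=165794137/8388608 → NEW=0, ERR=165794137/8388608
(2,3): OLD=660208209/67108864 → NEW=0, ERR=660208209/67108864
(2,4): OLD=-7984955917/2147483648 → NEW=0, ERR=-7984955917/2147483648
(2,5): OLD=2704076714709/34359738368 → NEW=0, ERR=2704076714709/34359738368
(3,0): OLD=240756665/8388608 → NEW=0, ERR=240756665/8388608
(3,1): OLD=16935463429/67108864 → NEW=255, ERR=-177296891/67108864
(3,2): OLD=27473400383/536870912 → NEW=0, ERR=27473400383/536870912
(3,3): OLD=8864836256861/34359738368 → NEW=255, ERR=103102973021/34359738368
(3,4): OLD=29555357981309/274877906944 → NEW=0, ERR=29555357981309/274877906944
(3,5): OLD=379999197766707/4398046511104 → NEW=0, ERR=379999197766707/4398046511104
Output grid:
  Row 0: ##.##.  (2 black, running=2)
  Row 1: .##.#.  (3 black, running=5)
  Row 2: ##....  (4 black, running=9)
  Row 3: .#.#..  (4 black, running=13)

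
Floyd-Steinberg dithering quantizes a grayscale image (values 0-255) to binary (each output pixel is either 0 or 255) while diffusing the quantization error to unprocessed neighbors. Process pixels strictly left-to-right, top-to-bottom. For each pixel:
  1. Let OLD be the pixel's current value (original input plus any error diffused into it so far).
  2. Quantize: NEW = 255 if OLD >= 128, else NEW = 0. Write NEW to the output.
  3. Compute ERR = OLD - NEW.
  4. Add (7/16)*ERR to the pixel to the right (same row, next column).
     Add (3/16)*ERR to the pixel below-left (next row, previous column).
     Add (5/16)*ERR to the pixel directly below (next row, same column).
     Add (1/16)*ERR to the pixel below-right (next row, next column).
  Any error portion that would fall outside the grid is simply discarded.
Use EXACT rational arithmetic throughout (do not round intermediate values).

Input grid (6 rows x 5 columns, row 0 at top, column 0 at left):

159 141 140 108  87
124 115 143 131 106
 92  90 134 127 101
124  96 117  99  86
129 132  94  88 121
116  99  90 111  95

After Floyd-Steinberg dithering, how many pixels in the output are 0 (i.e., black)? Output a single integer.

Answer: 17

Derivation:
(0,0): OLD=159 → NEW=255, ERR=-96
(0,1): OLD=99 → NEW=0, ERR=99
(0,2): OLD=2933/16 → NEW=255, ERR=-1147/16
(0,3): OLD=19619/256 → NEW=0, ERR=19619/256
(0,4): OLD=493685/4096 → NEW=0, ERR=493685/4096
(1,0): OLD=1801/16 → NEW=0, ERR=1801/16
(1,1): OLD=22495/128 → NEW=255, ERR=-10145/128
(1,2): OLD=436139/4096 → NEW=0, ERR=436139/4096
(1,3): OLD=3598783/16384 → NEW=255, ERR=-579137/16384
(1,4): OLD=34862621/262144 → NEW=255, ERR=-31984099/262144
(2,0): OLD=230021/2048 → NEW=0, ERR=230021/2048
(2,1): OLD=9264807/65536 → NEW=255, ERR=-7446873/65536
(2,2): OLD=111128309/1048576 → NEW=0, ERR=111128309/1048576
(2,3): OLD=2451123151/16777216 → NEW=255, ERR=-1827066929/16777216
(2,4): OLD=3494564585/268435456 → NEW=0, ERR=3494564585/268435456
(3,0): OLD=144486165/1048576 → NEW=255, ERR=-122900715/1048576
(3,1): OLD=302856785/8388608 → NEW=0, ERR=302856785/8388608
(3,2): OLD=37149607787/268435456 → NEW=255, ERR=-31301433493/268435456
(3,3): OLD=12357364299/536870912 → NEW=0, ERR=12357364299/536870912
(3,4): OLD=801715429127/8589934592 → NEW=0, ERR=801715429127/8589934592
(4,0): OLD=13306628667/134217728 → NEW=0, ERR=13306628667/134217728
(4,1): OLD=676318686491/4294967296 → NEW=255, ERR=-418897973989/4294967296
(4,2): OLD=1474869732917/68719476736 → NEW=0, ERR=1474869732917/68719476736
(4,3): OLD=126217827850907/1099511627776 → NEW=0, ERR=126217827850907/1099511627776
(4,4): OLD=3550585063056317/17592186044416 → NEW=255, ERR=-935422378269763/17592186044416
(5,0): OLD=8843825966129/68719476736 → NEW=255, ERR=-8679640601551/68719476736
(5,1): OLD=12909966048051/549755813888 → NEW=0, ERR=12909966048051/549755813888
(5,2): OLD=2153441449515051/17592186044416 → NEW=0, ERR=2153441449515051/17592186044416
(5,3): OLD=13496634576594549/70368744177664 → NEW=255, ERR=-4447395188709771/70368744177664
(5,4): OLD=65198218246143671/1125899906842624 → NEW=0, ERR=65198218246143671/1125899906842624
Output grid:
  Row 0: #.#..  (3 black, running=3)
  Row 1: .#.##  (2 black, running=5)
  Row 2: .#.#.  (3 black, running=8)
  Row 3: #.#..  (3 black, running=11)
  Row 4: .#..#  (3 black, running=14)
  Row 5: #..#.  (3 black, running=17)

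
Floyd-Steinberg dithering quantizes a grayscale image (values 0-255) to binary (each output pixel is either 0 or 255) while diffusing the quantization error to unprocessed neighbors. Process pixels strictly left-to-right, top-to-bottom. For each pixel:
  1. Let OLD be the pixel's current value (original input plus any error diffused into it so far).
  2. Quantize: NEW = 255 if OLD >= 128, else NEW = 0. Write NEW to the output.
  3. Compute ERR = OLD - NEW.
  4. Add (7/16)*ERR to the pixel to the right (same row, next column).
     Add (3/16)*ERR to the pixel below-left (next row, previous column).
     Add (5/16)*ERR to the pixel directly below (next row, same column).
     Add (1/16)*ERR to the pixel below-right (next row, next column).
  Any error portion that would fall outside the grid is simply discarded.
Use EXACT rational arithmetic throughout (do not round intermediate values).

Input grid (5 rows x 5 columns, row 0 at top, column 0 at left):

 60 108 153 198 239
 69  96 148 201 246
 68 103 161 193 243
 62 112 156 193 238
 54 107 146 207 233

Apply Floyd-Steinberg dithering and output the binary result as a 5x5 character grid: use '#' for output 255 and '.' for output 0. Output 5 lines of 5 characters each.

Answer: .#.##
..###
.#.##
.##.#
..###

Derivation:
(0,0): OLD=60 → NEW=0, ERR=60
(0,1): OLD=537/4 → NEW=255, ERR=-483/4
(0,2): OLD=6411/64 → NEW=0, ERR=6411/64
(0,3): OLD=247629/1024 → NEW=255, ERR=-13491/1024
(0,4): OLD=3821339/16384 → NEW=255, ERR=-356581/16384
(1,0): OLD=4167/64 → NEW=0, ERR=4167/64
(1,1): OLD=55953/512 → NEW=0, ERR=55953/512
(1,2): OLD=3556933/16384 → NEW=255, ERR=-620987/16384
(1,3): OLD=11959057/65536 → NEW=255, ERR=-4752623/65536
(1,4): OLD=216686291/1048576 → NEW=255, ERR=-50700589/1048576
(2,0): OLD=891595/8192 → NEW=0, ERR=891595/8192
(2,1): OLD=47639433/262144 → NEW=255, ERR=-19207287/262144
(2,2): OLD=462769435/4194304 → NEW=0, ERR=462769435/4194304
(2,3): OLD=13903177697/67108864 → NEW=255, ERR=-3209582623/67108864
(2,4): OLD=217361310439/1073741824 → NEW=255, ERR=-56442854681/1073741824
(3,0): OLD=345080187/4194304 → NEW=0, ERR=345080187/4194304
(3,1): OLD=5119988031/33554432 → NEW=255, ERR=-3436392129/33554432
(3,2): OLD=141869976197/1073741824 → NEW=255, ERR=-131934188923/1073741824
(3,3): OLD=260568653941/2147483648 → NEW=0, ERR=260568653941/2147483648
(3,4): OLD=9334463118425/34359738368 → NEW=255, ERR=572729834585/34359738368
(4,0): OLD=32485060341/536870912 → NEW=0, ERR=32485060341/536870912
(4,1): OLD=1435752067925/17179869184 → NEW=0, ERR=1435752067925/17179869184
(4,2): OLD=44121918699995/274877906944 → NEW=255, ERR=-25971947570725/274877906944
(4,3): OLD=875326296991445/4398046511104 → NEW=255, ERR=-246175563340075/4398046511104
(4,4): OLD=15572880147420755/70368744177664 → NEW=255, ERR=-2371149617883565/70368744177664
Row 0: .#.##
Row 1: ..###
Row 2: .#.##
Row 3: .##.#
Row 4: ..###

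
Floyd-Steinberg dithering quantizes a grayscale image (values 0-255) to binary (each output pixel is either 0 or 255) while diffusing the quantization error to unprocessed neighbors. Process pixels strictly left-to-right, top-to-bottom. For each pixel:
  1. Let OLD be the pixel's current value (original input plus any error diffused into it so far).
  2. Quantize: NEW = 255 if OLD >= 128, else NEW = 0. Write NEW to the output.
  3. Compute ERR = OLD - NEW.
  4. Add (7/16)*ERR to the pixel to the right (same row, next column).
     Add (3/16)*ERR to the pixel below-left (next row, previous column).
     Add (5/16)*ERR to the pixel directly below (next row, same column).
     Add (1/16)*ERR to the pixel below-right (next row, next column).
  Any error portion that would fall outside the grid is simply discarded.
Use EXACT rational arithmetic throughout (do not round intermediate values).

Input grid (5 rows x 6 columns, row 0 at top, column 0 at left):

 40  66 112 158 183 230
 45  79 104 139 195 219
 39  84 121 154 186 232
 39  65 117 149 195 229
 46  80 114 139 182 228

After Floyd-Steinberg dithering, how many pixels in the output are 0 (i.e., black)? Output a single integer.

(0,0): OLD=40 → NEW=0, ERR=40
(0,1): OLD=167/2 → NEW=0, ERR=167/2
(0,2): OLD=4753/32 → NEW=255, ERR=-3407/32
(0,3): OLD=57047/512 → NEW=0, ERR=57047/512
(0,4): OLD=1898465/8192 → NEW=255, ERR=-190495/8192
(0,5): OLD=28813095/131072 → NEW=255, ERR=-4610265/131072
(1,0): OLD=2341/32 → NEW=0, ERR=2341/32
(1,1): OLD=30627/256 → NEW=0, ERR=30627/256
(1,2): OLD=1222079/8192 → NEW=255, ERR=-866881/8192
(1,3): OLD=3817731/32768 → NEW=0, ERR=3817731/32768
(1,4): OLD=501374745/2097152 → NEW=255, ERR=-33399015/2097152
(1,5): OLD=6697039583/33554432 → NEW=255, ERR=-1859340577/33554432
(2,0): OLD=345265/4096 → NEW=0, ERR=345265/4096
(2,1): OLD=18742731/131072 → NEW=255, ERR=-14680629/131072
(2,2): OLD=143134305/2097152 → NEW=0, ERR=143134305/2097152
(2,3): OLD=3534439001/16777216 → NEW=255, ERR=-743751079/16777216
(2,4): OLD=85104888139/536870912 → NEW=255, ERR=-51797194421/536870912
(2,5): OLD=1472987070397/8589934592 → NEW=255, ERR=-717446250563/8589934592
(3,0): OLD=92989441/2097152 → NEW=0, ERR=92989441/2097152
(3,1): OLD=1131846221/16777216 → NEW=0, ERR=1131846221/16777216
(3,2): OLD=20472435175/134217728 → NEW=255, ERR=-13753085465/134217728
(3,3): OLD=657064487365/8589934592 → NEW=0, ERR=657064487365/8589934592
(3,4): OLD=12361566240389/68719476736 → NEW=255, ERR=-5161900327291/68719476736
(3,5): OLD=180326969561259/1099511627776 → NEW=255, ERR=-100048495521621/1099511627776
(4,0): OLD=19463147279/268435456 → NEW=0, ERR=19463147279/268435456
(4,1): OLD=499771247971/4294967296 → NEW=0, ERR=499771247971/4294967296
(4,2): OLD=20814549545849/137438953472 → NEW=255, ERR=-14232383589511/137438953472
(4,3): OLD=213548144904445/2199023255552 → NEW=0, ERR=213548144904445/2199023255552
(4,4): OLD=6640406217767693/35184372088832 → NEW=255, ERR=-2331608664884467/35184372088832
(4,5): OLD=93380676474835515/562949953421312 → NEW=255, ERR=-50171561647599045/562949953421312
Output grid:
  Row 0: ..#.##  (3 black, running=3)
  Row 1: ..#.##  (3 black, running=6)
  Row 2: .#.###  (2 black, running=8)
  Row 3: ..#.##  (3 black, running=11)
  Row 4: ..#.##  (3 black, running=14)

Answer: 14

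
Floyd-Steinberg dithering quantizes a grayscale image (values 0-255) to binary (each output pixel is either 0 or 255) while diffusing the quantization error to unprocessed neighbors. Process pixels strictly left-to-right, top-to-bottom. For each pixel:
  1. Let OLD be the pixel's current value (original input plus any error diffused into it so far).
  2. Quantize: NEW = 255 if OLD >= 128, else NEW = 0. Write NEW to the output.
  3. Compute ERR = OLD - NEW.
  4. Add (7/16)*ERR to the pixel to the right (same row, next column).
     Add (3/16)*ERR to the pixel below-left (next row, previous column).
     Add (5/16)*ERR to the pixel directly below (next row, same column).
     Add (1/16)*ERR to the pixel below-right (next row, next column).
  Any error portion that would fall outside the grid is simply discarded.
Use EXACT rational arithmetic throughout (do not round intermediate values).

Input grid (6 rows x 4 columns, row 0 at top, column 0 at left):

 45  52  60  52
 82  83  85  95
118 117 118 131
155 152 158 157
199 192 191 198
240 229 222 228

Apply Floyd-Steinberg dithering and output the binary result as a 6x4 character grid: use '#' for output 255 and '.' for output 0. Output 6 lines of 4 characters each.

Answer: ....
.#.#
#.#.
#.##
##.#
####

Derivation:
(0,0): OLD=45 → NEW=0, ERR=45
(0,1): OLD=1147/16 → NEW=0, ERR=1147/16
(0,2): OLD=23389/256 → NEW=0, ERR=23389/256
(0,3): OLD=376715/4096 → NEW=0, ERR=376715/4096
(1,0): OLD=28033/256 → NEW=0, ERR=28033/256
(1,1): OLD=354823/2048 → NEW=255, ERR=-167417/2048
(1,2): OLD=6521619/65536 → NEW=0, ERR=6521619/65536
(1,3): OLD=181390837/1048576 → NEW=255, ERR=-85996043/1048576
(2,0): OLD=4485693/32768 → NEW=255, ERR=-3870147/32768
(2,1): OLD=68455919/1048576 → NEW=0, ERR=68455919/1048576
(2,2): OLD=329615851/2097152 → NEW=255, ERR=-205157909/2097152
(2,3): OLD=2308256607/33554432 → NEW=0, ERR=2308256607/33554432
(3,0): OLD=2186612717/16777216 → NEW=255, ERR=-2091577363/16777216
(3,1): OLD=24732316211/268435456 → NEW=0, ERR=24732316211/268435456
(3,2): OLD=793352858317/4294967296 → NEW=255, ERR=-301863802163/4294967296
(3,3): OLD=9733032063259/68719476736 → NEW=255, ERR=-7790434504421/68719476736
(4,0): OLD=761569251497/4294967296 → NEW=255, ERR=-333647408983/4294967296
(4,1): OLD=5698078877947/34359738368 → NEW=255, ERR=-3063654405893/34359738368
(4,2): OLD=125926624486427/1099511627776 → NEW=0, ERR=125926624486427/1099511627776
(4,3): OLD=3664227314491949/17592186044416 → NEW=255, ERR=-821780126834131/17592186044416
(5,0): OLD=109404535756121/549755813888 → NEW=255, ERR=-30783196785319/549755813888
(5,1): OLD=3399827280993551/17592186044416 → NEW=255, ERR=-1086180160332529/17592186044416
(5,2): OLD=1903886944688515/8796093022208 → NEW=255, ERR=-339116775974525/8796093022208
(5,3): OLD=57334585183998395/281474976710656 → NEW=255, ERR=-14441533877218885/281474976710656
Row 0: ....
Row 1: .#.#
Row 2: #.#.
Row 3: #.##
Row 4: ##.#
Row 5: ####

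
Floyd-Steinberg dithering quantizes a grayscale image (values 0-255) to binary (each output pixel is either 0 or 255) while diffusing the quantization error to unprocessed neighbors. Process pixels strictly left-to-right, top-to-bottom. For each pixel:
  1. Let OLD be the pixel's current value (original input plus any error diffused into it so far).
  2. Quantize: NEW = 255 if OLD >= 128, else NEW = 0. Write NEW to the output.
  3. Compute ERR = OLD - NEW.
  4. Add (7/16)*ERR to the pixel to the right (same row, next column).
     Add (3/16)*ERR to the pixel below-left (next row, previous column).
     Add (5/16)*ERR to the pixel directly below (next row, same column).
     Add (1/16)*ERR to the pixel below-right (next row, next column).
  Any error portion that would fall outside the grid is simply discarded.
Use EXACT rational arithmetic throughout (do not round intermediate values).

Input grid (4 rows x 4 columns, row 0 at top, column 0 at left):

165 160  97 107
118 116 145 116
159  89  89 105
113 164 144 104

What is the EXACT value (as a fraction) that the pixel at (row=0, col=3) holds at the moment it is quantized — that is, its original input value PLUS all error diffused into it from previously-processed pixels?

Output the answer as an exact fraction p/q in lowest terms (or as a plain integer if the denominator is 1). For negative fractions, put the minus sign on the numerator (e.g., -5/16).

Answer: 124853/2048

Derivation:
(0,0): OLD=165 → NEW=255, ERR=-90
(0,1): OLD=965/8 → NEW=0, ERR=965/8
(0,2): OLD=19171/128 → NEW=255, ERR=-13469/128
(0,3): OLD=124853/2048 → NEW=0, ERR=124853/2048
Target (0,3): original=107, with diffused error = 124853/2048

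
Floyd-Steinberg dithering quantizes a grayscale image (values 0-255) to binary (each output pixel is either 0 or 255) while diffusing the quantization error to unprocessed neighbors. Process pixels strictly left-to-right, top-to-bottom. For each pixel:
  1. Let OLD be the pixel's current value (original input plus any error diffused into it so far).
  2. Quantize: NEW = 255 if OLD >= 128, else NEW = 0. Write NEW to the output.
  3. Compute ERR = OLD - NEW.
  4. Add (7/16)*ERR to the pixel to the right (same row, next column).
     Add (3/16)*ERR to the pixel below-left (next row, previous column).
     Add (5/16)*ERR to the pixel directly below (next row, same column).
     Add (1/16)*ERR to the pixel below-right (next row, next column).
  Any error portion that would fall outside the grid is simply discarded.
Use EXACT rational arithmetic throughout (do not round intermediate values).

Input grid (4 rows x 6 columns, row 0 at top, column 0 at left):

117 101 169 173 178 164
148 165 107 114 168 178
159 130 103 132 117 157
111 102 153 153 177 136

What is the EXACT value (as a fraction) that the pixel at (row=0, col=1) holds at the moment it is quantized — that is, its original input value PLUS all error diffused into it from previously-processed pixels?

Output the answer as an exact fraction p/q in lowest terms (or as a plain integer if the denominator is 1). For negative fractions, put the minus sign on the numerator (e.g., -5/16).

Answer: 2435/16

Derivation:
(0,0): OLD=117 → NEW=0, ERR=117
(0,1): OLD=2435/16 → NEW=255, ERR=-1645/16
Target (0,1): original=101, with diffused error = 2435/16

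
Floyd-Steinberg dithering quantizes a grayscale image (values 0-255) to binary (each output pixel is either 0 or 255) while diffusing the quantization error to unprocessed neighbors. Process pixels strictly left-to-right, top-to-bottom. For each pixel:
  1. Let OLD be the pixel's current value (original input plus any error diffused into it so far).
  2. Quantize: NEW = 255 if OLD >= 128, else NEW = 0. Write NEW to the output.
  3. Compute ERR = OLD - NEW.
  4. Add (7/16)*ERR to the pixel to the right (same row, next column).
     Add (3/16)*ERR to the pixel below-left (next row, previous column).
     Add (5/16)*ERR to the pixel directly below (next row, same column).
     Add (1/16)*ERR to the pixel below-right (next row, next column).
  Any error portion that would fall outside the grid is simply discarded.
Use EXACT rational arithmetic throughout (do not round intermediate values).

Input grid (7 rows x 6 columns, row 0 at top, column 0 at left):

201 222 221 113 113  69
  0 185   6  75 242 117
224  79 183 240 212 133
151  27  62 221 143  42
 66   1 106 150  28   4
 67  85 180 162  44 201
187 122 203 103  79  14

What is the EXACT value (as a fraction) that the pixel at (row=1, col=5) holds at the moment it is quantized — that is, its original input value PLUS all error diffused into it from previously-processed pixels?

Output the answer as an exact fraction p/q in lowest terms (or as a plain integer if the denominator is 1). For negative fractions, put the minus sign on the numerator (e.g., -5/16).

Answer: 15210522227/134217728

Derivation:
(0,0): OLD=201 → NEW=255, ERR=-54
(0,1): OLD=1587/8 → NEW=255, ERR=-453/8
(0,2): OLD=25117/128 → NEW=255, ERR=-7523/128
(0,3): OLD=178763/2048 → NEW=0, ERR=178763/2048
(0,4): OLD=4954125/32768 → NEW=255, ERR=-3401715/32768
(0,5): OLD=12363867/524288 → NEW=0, ERR=12363867/524288
(1,0): OLD=-3519/128 → NEW=0, ERR=-3519/128
(1,1): OLD=144263/1024 → NEW=255, ERR=-116857/1024
(1,2): OLD=-1620909/32768 → NEW=0, ERR=-1620909/32768
(1,3): OLD=7536311/131072 → NEW=0, ERR=7536311/131072
(1,4): OLD=2051777573/8388608 → NEW=255, ERR=-87317467/8388608
(1,5): OLD=15210522227/134217728 → NEW=0, ERR=15210522227/134217728
Target (1,5): original=117, with diffused error = 15210522227/134217728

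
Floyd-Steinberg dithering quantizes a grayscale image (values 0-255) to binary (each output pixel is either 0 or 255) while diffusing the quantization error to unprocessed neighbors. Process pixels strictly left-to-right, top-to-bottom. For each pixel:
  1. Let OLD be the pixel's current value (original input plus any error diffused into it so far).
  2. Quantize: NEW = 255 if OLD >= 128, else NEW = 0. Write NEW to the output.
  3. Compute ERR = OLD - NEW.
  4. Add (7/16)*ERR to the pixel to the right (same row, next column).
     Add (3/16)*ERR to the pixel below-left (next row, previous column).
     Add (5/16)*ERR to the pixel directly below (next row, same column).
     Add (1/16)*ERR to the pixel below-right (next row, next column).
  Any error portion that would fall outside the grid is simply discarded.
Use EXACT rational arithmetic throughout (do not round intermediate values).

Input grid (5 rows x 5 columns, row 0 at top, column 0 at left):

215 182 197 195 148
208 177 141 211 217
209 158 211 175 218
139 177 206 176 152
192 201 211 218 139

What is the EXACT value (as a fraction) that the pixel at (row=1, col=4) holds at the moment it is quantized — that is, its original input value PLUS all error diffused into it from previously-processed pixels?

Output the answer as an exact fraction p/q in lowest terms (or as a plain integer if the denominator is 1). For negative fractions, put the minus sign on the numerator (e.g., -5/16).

(0,0): OLD=215 → NEW=255, ERR=-40
(0,1): OLD=329/2 → NEW=255, ERR=-181/2
(0,2): OLD=5037/32 → NEW=255, ERR=-3123/32
(0,3): OLD=77979/512 → NEW=255, ERR=-52581/512
(0,4): OLD=844349/8192 → NEW=0, ERR=844349/8192
(1,0): OLD=5713/32 → NEW=255, ERR=-2447/32
(1,1): OLD=24183/256 → NEW=0, ERR=24183/256
(1,2): OLD=1039715/8192 → NEW=0, ERR=1039715/8192
(1,3): OLD=8115319/32768 → NEW=255, ERR=-240521/32768
(1,4): OLD=125608645/524288 → NEW=255, ERR=-8084795/524288
Target (1,4): original=217, with diffused error = 125608645/524288

Answer: 125608645/524288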